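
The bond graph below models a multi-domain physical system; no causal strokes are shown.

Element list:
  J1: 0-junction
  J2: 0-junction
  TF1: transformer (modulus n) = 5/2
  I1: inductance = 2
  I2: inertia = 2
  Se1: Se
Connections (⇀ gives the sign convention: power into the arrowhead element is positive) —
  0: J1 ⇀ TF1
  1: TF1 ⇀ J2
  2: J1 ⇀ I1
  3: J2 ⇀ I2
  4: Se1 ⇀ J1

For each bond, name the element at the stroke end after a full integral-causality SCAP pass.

β0 stroke at TF1
β1 stroke at J2
β2 stroke at I1
β3 stroke at I2
β4 stroke at J1

β4 |J1  (Se1: effort source, stroke at far end)
β0 |TF1  (J1: bond 4 brought effort, rest push out)
β2 |I1  (J1: bond 4 brought effort, rest push out)
β1 |J2  (through TF1, causality passes straight; one stroke at TF1)
β3 |I2  (common-e at J2 fixed by 1)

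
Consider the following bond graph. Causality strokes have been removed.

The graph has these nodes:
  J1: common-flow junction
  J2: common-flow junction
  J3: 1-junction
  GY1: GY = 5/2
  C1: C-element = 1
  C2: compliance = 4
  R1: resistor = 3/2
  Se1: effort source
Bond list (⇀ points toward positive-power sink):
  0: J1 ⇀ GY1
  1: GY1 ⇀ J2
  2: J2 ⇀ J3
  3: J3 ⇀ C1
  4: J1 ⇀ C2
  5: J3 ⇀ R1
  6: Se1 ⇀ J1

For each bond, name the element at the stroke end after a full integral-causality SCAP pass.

bond 6 |J1  (source Se1 imposes e)
bond 3 |J3  (C1: C, integral causality)
bond 4 |J1  (prefer integral on C2)
bond 0 |GY1  (only one flow-in slot at J1)
bond 1 |GY1  (GY1: gyrator matches bond 0)
bond 2 |J2  (common-f at J2 fixed by 1)
bond 5 |J3  (J3: bond 2 brought flow, rest push out)

b0 →GY1
b1 →GY1
b2 →J2
b3 →J3
b4 →J1
b5 →J3
b6 →J1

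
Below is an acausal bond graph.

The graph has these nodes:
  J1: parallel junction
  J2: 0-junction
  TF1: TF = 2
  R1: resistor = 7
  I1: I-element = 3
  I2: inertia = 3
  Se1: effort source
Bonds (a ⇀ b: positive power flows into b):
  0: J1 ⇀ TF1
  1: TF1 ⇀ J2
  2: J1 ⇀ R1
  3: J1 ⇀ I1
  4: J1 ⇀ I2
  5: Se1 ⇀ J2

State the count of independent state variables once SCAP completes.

b5 stroke→J2  (Se1: effort source, stroke at far end)
b1 stroke→TF1  (J2: bond 5 brought effort, rest push out)
b0 stroke→J1  (TF1 one-in-one-out from 1)
b2 stroke→R1  (J1: bond 0 brought effort, rest push out)
b3 stroke→I1  (common-e at J1 fixed by 0)
b4 stroke→I2  (0-jn J1 has e-setter on 0)

2  (I1, I2 all integral)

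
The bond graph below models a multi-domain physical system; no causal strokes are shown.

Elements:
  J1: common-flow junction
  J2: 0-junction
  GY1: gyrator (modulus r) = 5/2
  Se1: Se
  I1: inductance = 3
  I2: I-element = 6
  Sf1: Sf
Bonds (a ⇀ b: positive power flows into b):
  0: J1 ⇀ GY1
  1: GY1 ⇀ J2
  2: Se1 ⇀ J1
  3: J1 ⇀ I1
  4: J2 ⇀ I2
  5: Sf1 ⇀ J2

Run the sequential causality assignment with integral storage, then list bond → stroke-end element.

β2 stroke at J1  (Se1 fixes effort; stroke away)
β5 stroke at Sf1  (Sf1: flow source, stroke at near end)
β3 stroke at I1  (prefer integral on I1)
β0 stroke at J1  (J1 flow already set via bond 3)
β1 stroke at J2  (GY1: gyrator matches bond 0)
β4 stroke at I2  (J2 effort already set via bond 1)

bond 0 |J1
bond 1 |J2
bond 2 |J1
bond 3 |I1
bond 4 |I2
bond 5 |Sf1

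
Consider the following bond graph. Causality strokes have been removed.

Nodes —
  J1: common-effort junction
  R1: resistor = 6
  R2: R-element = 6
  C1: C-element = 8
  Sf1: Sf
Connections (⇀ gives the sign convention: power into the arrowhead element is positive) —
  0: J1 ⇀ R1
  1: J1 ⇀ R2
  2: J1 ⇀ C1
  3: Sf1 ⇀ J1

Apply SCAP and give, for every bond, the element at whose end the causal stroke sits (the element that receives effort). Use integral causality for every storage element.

b3 →Sf1  (source Sf1 imposes f)
b2 →J1  (C1: C, integral causality)
b0 →R1  (J1: bond 2 brought effort, rest push out)
b1 →R2  (J1 effort already set via bond 2)

bond 0 →R1
bond 1 →R2
bond 2 →J1
bond 3 →Sf1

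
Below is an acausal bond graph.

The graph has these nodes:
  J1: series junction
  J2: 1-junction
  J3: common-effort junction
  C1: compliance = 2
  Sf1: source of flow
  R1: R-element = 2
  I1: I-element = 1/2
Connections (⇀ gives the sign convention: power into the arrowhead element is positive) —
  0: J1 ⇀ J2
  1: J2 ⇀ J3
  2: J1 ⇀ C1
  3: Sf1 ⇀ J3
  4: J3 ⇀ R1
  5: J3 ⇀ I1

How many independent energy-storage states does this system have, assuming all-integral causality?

b3 |Sf1  (source Sf1 imposes f)
b2 |J1  (C1 integral (e out))
b0 |J2  (closing 1-jn rule on J1)
b1 |J3  (J2 needs exactly one f-in)
b4 |R1  (J3: bond 1 brought effort, rest push out)
b5 |I1  (common-e at J3 fixed by 1)

2  (C1, I1 all integral)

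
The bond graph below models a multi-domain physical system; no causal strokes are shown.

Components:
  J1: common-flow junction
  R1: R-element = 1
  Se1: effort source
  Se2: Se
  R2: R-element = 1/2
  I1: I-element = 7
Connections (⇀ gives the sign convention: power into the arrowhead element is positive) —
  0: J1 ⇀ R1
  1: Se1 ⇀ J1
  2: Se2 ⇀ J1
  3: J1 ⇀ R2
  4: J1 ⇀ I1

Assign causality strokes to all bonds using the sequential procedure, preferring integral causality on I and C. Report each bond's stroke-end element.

b0 →J1
b1 →J1
b2 →J1
b3 →J1
b4 →I1

b1 |J1  (source Se1 imposes e)
b2 |J1  (source Se2 imposes e)
b4 |I1  (I1 outputs flow p/I1)
b0 |J1  (J1 flow already set via bond 4)
b3 |J1  (J1 flow already set via bond 4)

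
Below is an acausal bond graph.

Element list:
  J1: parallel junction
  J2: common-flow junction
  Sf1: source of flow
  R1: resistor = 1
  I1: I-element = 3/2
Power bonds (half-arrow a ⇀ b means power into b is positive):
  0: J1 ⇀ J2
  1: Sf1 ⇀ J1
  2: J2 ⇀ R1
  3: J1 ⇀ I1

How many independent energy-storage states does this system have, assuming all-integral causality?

1  (I1 all integral)

β1 |Sf1  (Sf1 fixes flow; stroke at Sf1)
β3 |I1  (I1 integral (f out))
β0 |J1  (only one effort-in slot at J1)
β2 |J2  (J2 flow already set via bond 0)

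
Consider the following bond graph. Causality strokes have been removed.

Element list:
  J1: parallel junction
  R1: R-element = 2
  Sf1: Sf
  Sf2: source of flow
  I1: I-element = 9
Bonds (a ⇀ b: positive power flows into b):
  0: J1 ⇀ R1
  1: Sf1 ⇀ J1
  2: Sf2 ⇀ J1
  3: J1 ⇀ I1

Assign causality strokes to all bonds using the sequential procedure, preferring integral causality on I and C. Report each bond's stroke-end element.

#0 →J1
#1 →Sf1
#2 →Sf2
#3 →I1

bond 1 |Sf1  (source Sf1 imposes f)
bond 2 |Sf2  (Sf2: flow source, stroke at near end)
bond 3 |I1  (I1 outputs flow p/I1)
bond 0 |J1  (only one effort-in slot at J1)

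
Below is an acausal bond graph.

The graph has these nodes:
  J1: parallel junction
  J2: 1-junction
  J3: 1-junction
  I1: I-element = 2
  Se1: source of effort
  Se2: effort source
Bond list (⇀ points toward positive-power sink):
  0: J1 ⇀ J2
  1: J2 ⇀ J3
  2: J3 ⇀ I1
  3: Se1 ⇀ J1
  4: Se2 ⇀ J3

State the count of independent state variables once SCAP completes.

β3 stroke at J1  (Se1 fixes effort; stroke away)
β4 stroke at J3  (Se2 fixes effort; stroke away)
β0 stroke at J2  (common-e at J1 fixed by 3)
β1 stroke at J3  (J2 needs exactly one f-in)
β2 stroke at I1  (J3 needs exactly one f-in)

1  (I1 all integral)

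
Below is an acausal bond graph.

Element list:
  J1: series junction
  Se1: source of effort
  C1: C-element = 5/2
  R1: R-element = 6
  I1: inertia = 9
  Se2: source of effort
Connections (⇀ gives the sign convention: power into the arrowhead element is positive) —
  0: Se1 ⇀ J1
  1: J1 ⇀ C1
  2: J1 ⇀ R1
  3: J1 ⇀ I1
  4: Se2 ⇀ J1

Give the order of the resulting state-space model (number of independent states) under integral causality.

#0 |J1  (Se1 (Se) sets effort on bond)
#4 |J1  (Se2: effort source, stroke at far end)
#1 |J1  (C1: C, integral causality)
#3 |I1  (I1: I, integral causality)
#2 |J1  (J1 flow already set via bond 3)

2  (C1, I1 all integral)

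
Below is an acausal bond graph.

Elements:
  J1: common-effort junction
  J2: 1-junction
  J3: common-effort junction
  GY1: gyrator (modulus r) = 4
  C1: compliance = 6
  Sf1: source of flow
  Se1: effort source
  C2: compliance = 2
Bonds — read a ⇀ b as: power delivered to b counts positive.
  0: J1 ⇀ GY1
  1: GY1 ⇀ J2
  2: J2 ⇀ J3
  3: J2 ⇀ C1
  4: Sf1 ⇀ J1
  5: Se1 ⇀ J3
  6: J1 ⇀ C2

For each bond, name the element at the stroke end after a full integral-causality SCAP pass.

bond 4 →Sf1  (source Sf1 imposes f)
bond 5 →J3  (Se1 fixes effort; stroke away)
bond 2 →J2  (J3: bond 5 brought effort, rest push out)
bond 3 →J2  (C1 integral (e out))
bond 1 →GY1  (J2: last free bond brings flow in)
bond 0 →GY1  (GY GY1: same side as bond 1)
bond 6 →J1  (J1 needs exactly one e-in)

b0 stroke→GY1
b1 stroke→GY1
b2 stroke→J2
b3 stroke→J2
b4 stroke→Sf1
b5 stroke→J3
b6 stroke→J1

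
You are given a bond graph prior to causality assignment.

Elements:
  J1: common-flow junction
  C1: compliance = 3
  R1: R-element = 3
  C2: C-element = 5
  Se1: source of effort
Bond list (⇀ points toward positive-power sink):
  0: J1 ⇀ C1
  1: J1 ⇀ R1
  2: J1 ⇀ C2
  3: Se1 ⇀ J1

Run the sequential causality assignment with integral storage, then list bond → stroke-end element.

β0 stroke at J1
β1 stroke at R1
β2 stroke at J1
β3 stroke at J1

#3 stroke at J1  (source Se1 imposes e)
#0 stroke at J1  (prefer integral on C1)
#2 stroke at J1  (C2: C, integral causality)
#1 stroke at R1  (closing 1-jn rule on J1)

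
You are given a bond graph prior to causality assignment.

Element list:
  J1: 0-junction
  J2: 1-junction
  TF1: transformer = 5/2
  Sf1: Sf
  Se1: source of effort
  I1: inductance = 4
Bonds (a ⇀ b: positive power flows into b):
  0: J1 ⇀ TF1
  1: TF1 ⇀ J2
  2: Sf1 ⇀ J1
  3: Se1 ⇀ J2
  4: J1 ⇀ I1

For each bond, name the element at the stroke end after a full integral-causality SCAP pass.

#0 stroke at J1
#1 stroke at TF1
#2 stroke at Sf1
#3 stroke at J2
#4 stroke at I1

bond 2 |Sf1  (Sf1 fixes flow; stroke at Sf1)
bond 3 |J2  (source Se1 imposes e)
bond 1 |TF1  (J2 needs exactly one f-in)
bond 0 |J1  (through TF1, causality passes straight; one stroke at TF1)
bond 4 |I1  (J1: bond 0 brought effort, rest push out)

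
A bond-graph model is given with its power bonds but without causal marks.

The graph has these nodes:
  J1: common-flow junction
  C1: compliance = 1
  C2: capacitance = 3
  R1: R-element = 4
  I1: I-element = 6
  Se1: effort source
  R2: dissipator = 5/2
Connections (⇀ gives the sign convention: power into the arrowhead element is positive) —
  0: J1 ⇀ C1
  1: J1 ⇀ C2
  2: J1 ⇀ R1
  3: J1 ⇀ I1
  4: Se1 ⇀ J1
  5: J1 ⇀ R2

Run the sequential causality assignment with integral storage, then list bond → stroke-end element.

β0 stroke→J1
β1 stroke→J1
β2 stroke→J1
β3 stroke→I1
β4 stroke→J1
β5 stroke→J1

#4 |J1  (source Se1 imposes e)
#0 |J1  (C1 integral (e out))
#1 |J1  (prefer integral on C2)
#3 |I1  (prefer integral on I1)
#2 |J1  (J1: bond 3 brought flow, rest push out)
#5 |J1  (J1 flow already set via bond 3)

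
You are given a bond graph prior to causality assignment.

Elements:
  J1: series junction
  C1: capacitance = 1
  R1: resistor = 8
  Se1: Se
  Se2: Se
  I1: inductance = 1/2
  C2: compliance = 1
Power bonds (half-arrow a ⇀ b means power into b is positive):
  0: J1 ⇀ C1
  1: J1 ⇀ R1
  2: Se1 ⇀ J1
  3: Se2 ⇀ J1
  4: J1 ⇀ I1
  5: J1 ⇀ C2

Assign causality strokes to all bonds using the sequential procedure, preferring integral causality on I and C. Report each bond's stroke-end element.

#0 stroke→J1
#1 stroke→J1
#2 stroke→J1
#3 stroke→J1
#4 stroke→I1
#5 stroke→J1

bond 2 stroke at J1  (Se1: effort source, stroke at far end)
bond 3 stroke at J1  (Se2: effort source, stroke at far end)
bond 0 stroke at J1  (prefer integral on C1)
bond 4 stroke at I1  (I1: I, integral causality)
bond 1 stroke at J1  (J1 flow already set via bond 4)
bond 5 stroke at J1  (1-jn J1 has f-setter on 4)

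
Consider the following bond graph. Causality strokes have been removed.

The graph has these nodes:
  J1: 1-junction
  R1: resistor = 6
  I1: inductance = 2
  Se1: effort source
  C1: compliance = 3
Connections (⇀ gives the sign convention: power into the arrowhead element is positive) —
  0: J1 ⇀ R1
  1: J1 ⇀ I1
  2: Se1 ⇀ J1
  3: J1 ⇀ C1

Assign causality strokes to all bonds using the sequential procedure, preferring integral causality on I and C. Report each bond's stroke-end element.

#0 stroke at J1
#1 stroke at I1
#2 stroke at J1
#3 stroke at J1

β2 →J1  (Se1: effort source, stroke at far end)
β1 →I1  (I1 outputs flow p/I1)
β0 →J1  (J1 flow already set via bond 1)
β3 →J1  (J1: bond 1 brought flow, rest push out)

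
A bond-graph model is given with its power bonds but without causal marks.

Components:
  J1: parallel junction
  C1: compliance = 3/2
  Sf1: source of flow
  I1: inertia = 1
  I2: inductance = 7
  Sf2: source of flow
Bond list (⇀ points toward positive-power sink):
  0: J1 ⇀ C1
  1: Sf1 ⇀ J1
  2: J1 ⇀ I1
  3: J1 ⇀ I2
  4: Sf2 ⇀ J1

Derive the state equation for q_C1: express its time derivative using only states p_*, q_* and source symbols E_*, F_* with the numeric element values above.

dq_C1/dt = F_Sf1 + F_Sf2 - p_I1 - p_I2/7

#1 →Sf1  (Sf1 (Sf) sets flow on bond)
#4 →Sf2  (Sf2: flow source, stroke at near end)
#0 →J1  (prefer integral on C1)
#2 →I1  (common-e at J1 fixed by 0)
#3 →I2  (common-e at J1 fixed by 0)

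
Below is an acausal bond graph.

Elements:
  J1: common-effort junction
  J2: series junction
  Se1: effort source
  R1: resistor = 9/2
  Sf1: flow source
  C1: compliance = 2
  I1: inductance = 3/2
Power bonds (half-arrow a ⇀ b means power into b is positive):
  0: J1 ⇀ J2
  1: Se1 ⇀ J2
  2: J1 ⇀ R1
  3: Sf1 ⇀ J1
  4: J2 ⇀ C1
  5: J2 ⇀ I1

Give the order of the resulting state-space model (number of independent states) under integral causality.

2  (C1, I1 all integral)

#1 |J2  (Se1 (Se) sets effort on bond)
#3 |Sf1  (Sf1: flow source, stroke at near end)
#4 |J2  (C1 outputs effort q/C1)
#5 |I1  (I1 outputs flow p/I1)
#0 |J2  (common-f at J2 fixed by 5)
#2 |J1  (only one effort-in slot at J1)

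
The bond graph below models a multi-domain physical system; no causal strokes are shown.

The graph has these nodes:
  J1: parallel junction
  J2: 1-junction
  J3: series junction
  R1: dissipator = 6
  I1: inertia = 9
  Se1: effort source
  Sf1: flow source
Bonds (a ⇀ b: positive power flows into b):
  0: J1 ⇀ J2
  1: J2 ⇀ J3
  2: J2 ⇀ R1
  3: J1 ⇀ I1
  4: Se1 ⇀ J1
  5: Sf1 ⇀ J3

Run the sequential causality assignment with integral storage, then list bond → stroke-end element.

β0 |J2
β1 |J3
β2 |J2
β3 |I1
β4 |J1
β5 |Sf1

β4 stroke→J1  (Se1 (Se) sets effort on bond)
β5 stroke→Sf1  (Sf1 (Sf) sets flow on bond)
β0 stroke→J2  (J1: bond 4 brought effort, rest push out)
β3 stroke→I1  (J1: bond 4 brought effort, rest push out)
β1 stroke→J3  (J3 flow already set via bond 5)
β2 stroke→J2  (J2: bond 1 brought flow, rest push out)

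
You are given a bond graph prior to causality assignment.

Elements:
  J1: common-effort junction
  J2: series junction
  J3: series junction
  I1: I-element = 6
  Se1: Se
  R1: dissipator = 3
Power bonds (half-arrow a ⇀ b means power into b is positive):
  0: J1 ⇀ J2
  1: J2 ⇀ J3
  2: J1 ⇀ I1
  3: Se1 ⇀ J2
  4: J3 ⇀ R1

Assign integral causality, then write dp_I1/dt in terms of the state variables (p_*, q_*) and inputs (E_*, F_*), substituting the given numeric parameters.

β3 |J2  (Se1: effort source, stroke at far end)
β2 |I1  (prefer integral on I1)
β0 |J1  (J1 needs exactly one e-in)
β1 |J2  (common-f at J2 fixed by 0)
β4 |J3  (J3: bond 1 brought flow, rest push out)

dp_I1/dt = -E_Se1 - p_I1/2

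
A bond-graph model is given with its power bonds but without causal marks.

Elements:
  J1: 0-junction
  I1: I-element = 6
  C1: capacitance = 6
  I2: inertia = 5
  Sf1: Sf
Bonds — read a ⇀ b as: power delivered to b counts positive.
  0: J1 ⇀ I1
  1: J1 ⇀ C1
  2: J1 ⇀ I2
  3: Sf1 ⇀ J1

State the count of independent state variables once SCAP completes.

b3 |Sf1  (Sf1 fixes flow; stroke at Sf1)
b0 |I1  (I1 outputs flow p/I1)
b1 |J1  (prefer integral on C1)
b2 |I2  (common-e at J1 fixed by 1)

3  (C1, I1, I2 all integral)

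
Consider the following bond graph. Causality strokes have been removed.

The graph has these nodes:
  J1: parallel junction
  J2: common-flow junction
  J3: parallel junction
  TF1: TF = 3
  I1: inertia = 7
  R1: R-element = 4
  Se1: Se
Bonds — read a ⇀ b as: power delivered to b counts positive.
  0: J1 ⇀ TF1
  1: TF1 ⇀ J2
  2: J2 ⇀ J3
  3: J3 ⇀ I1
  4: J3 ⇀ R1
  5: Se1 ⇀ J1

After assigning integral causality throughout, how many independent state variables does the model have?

#5 →J1  (Se1 fixes effort; stroke away)
#0 →TF1  (0-jn J1 has e-setter on 5)
#1 →J2  (through TF1, causality passes straight; one stroke at TF1)
#2 →J3  (only one flow-in slot at J2)
#3 →I1  (common-e at J3 fixed by 2)
#4 →R1  (common-e at J3 fixed by 2)

1  (I1 all integral)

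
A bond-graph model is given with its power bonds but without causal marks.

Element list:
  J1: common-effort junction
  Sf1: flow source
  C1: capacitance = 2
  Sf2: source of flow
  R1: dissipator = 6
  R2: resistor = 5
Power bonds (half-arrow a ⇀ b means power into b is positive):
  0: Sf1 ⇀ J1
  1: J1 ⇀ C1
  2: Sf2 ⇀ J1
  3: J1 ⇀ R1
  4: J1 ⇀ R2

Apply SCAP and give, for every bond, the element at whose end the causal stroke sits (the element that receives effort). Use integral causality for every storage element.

bond 0 |Sf1  (source Sf1 imposes f)
bond 2 |Sf2  (Sf2 fixes flow; stroke at Sf2)
bond 1 |J1  (C1 outputs effort q/C1)
bond 3 |R1  (J1 effort already set via bond 1)
bond 4 |R2  (common-e at J1 fixed by 1)

β0 |Sf1
β1 |J1
β2 |Sf2
β3 |R1
β4 |R2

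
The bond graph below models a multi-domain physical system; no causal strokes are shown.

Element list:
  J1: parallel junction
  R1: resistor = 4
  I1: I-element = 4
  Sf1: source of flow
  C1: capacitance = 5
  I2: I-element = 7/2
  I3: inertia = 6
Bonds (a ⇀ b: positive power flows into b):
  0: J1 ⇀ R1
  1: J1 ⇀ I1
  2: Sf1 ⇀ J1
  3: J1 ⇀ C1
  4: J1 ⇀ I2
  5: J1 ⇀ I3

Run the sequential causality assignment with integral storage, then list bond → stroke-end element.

β0 |R1
β1 |I1
β2 |Sf1
β3 |J1
β4 |I2
β5 |I3

bond 2 stroke→Sf1  (Sf1 (Sf) sets flow on bond)
bond 1 stroke→I1  (prefer integral on I1)
bond 3 stroke→J1  (C1 outputs effort q/C1)
bond 0 stroke→R1  (common-e at J1 fixed by 3)
bond 4 stroke→I2  (J1: bond 3 brought effort, rest push out)
bond 5 stroke→I3  (0-jn J1 has e-setter on 3)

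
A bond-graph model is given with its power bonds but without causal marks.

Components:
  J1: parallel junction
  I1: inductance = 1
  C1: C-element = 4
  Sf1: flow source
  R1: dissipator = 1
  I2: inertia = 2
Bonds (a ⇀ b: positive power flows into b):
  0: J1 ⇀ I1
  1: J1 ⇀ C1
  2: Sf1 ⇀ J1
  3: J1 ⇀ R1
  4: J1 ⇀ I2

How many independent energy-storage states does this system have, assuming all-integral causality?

β2 →Sf1  (Sf1: flow source, stroke at near end)
β0 →I1  (I1 integral (f out))
β1 →J1  (C1 outputs effort q/C1)
β3 →R1  (J1 effort already set via bond 1)
β4 →I2  (J1 effort already set via bond 1)

3  (C1, I1, I2 all integral)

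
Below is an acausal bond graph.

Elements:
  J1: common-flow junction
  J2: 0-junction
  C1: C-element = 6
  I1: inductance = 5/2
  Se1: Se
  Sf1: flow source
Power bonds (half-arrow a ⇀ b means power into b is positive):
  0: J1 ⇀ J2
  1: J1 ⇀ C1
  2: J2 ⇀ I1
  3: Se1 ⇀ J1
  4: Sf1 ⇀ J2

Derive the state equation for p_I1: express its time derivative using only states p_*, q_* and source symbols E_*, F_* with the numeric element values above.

β3 stroke at J1  (Se1 (Se) sets effort on bond)
β4 stroke at Sf1  (Sf1 fixes flow; stroke at Sf1)
β1 stroke at J1  (prefer integral on C1)
β0 stroke at J2  (only one flow-in slot at J1)
β2 stroke at I1  (J2: bond 0 brought effort, rest push out)

dp_I1/dt = E_Se1 - q_C1/6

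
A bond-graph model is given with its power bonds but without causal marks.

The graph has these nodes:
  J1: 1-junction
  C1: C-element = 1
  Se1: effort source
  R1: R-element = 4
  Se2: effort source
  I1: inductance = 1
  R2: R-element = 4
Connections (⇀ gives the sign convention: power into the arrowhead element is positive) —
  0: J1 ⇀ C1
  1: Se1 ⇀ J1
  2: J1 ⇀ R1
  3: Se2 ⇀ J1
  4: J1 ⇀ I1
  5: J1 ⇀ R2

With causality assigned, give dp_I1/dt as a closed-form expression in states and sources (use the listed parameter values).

dp_I1/dt = E_Se1 + E_Se2 - 8*p_I1 - q_C1

β1 stroke at J1  (Se1 (Se) sets effort on bond)
β3 stroke at J1  (Se2 fixes effort; stroke away)
β0 stroke at J1  (prefer integral on C1)
β4 stroke at I1  (I1: I, integral causality)
β2 stroke at J1  (common-f at J1 fixed by 4)
β5 stroke at J1  (common-f at J1 fixed by 4)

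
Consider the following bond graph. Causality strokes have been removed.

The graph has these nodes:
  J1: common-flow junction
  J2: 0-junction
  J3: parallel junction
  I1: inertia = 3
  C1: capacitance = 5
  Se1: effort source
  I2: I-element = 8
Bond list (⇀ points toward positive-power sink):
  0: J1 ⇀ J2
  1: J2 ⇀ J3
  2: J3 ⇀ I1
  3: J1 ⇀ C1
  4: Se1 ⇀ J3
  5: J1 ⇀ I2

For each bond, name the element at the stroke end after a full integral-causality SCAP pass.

β0 →J1
β1 →J2
β2 →I1
β3 →J1
β4 →J3
β5 →I2

β4 |J3  (Se1 (Se) sets effort on bond)
β1 |J2  (common-e at J3 fixed by 4)
β2 |I1  (J3 effort already set via bond 4)
β0 |J1  (J2 effort already set via bond 1)
β3 |J1  (C1: C, integral causality)
β5 |I2  (only one flow-in slot at J1)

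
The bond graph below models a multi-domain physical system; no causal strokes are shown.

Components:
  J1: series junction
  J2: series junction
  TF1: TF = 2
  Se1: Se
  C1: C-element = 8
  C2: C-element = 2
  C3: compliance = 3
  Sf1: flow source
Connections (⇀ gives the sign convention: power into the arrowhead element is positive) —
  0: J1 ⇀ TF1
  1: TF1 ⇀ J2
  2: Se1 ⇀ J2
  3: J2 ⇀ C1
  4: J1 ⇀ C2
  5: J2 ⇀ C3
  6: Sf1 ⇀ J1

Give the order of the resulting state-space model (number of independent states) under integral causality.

b2 stroke at J2  (Se1: effort source, stroke at far end)
b6 stroke at Sf1  (Sf1: flow source, stroke at near end)
b0 stroke at J1  (common-f at J1 fixed by 6)
b4 stroke at J1  (1-jn J1 has f-setter on 6)
b1 stroke at TF1  (TF1: transformer flips bond 0)
b3 stroke at J2  (J2 flow already set via bond 1)
b5 stroke at J2  (J2 flow already set via bond 1)

3  (C1, C2, C3 all integral)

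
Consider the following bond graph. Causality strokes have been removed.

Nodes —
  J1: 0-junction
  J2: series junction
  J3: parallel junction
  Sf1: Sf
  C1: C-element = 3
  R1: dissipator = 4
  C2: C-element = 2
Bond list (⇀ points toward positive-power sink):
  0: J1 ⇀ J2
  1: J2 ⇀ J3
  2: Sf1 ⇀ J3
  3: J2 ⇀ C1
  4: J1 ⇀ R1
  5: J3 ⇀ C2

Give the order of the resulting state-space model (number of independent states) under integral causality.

b2 |Sf1  (source Sf1 imposes f)
b3 |J2  (C1: C, integral causality)
b5 |J3  (C2: C, integral causality)
b1 |J2  (common-e at J3 fixed by 5)
b0 |J1  (J2 needs exactly one f-in)
b4 |R1  (0-jn J1 has e-setter on 0)

2  (C1, C2 all integral)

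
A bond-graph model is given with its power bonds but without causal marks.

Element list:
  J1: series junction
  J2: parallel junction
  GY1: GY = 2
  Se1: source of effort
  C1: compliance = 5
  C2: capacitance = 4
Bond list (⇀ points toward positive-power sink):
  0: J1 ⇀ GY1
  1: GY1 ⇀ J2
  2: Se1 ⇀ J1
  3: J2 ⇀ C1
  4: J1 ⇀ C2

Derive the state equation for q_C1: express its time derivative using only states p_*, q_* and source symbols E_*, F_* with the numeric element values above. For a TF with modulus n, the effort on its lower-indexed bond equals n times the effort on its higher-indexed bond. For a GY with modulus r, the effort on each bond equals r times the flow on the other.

bond 2 stroke→J1  (Se1 (Se) sets effort on bond)
bond 3 stroke→J2  (C1 integral (e out))
bond 1 stroke→GY1  (J2 effort already set via bond 3)
bond 0 stroke→GY1  (GY1 both-in/both-out from 1)
bond 4 stroke→J1  (1-jn J1 has f-setter on 0)

dq_C1/dt = E_Se1/2 - q_C2/8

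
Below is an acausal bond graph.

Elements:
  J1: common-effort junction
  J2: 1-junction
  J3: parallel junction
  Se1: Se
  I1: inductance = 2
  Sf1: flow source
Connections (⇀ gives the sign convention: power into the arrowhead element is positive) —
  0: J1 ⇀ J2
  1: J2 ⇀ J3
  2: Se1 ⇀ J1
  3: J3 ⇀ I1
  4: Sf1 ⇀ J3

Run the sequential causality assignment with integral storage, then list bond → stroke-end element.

β2 →J1  (Se1 (Se) sets effort on bond)
β4 →Sf1  (Sf1 fixes flow; stroke at Sf1)
β0 →J2  (common-e at J1 fixed by 2)
β1 →J3  (J2: last free bond brings flow in)
β3 →I1  (J3: bond 1 brought effort, rest push out)

bond 0 →J2
bond 1 →J3
bond 2 →J1
bond 3 →I1
bond 4 →Sf1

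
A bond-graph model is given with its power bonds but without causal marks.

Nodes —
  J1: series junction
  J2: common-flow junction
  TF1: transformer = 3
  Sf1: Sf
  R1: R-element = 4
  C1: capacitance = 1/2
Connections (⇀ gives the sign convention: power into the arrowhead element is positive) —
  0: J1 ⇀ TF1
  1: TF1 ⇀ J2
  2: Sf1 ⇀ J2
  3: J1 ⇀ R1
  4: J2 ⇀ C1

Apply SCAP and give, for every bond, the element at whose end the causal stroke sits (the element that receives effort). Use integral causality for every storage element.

β2 →Sf1  (source Sf1 imposes f)
β1 →J2  (J2 flow already set via bond 2)
β4 →J2  (common-f at J2 fixed by 2)
β0 →TF1  (TF TF1: opposite of bond 1)
β3 →J1  (J1: bond 0 brought flow, rest push out)

b0 stroke at TF1
b1 stroke at J2
b2 stroke at Sf1
b3 stroke at J1
b4 stroke at J2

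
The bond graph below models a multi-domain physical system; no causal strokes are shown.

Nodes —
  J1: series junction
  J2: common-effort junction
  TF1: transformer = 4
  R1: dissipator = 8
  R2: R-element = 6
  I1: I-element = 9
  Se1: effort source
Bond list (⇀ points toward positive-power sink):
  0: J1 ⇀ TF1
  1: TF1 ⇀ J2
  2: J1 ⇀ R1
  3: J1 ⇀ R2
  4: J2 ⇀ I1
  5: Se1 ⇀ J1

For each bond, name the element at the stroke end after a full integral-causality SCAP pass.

#0 stroke at TF1
#1 stroke at J2
#2 stroke at J1
#3 stroke at J1
#4 stroke at I1
#5 stroke at J1

b5 stroke at J1  (Se1 (Se) sets effort on bond)
b4 stroke at I1  (I1 integral (f out))
b1 stroke at J2  (only one effort-in slot at J2)
b0 stroke at TF1  (through TF1, causality passes straight; one stroke at TF1)
b2 stroke at J1  (1-jn J1 has f-setter on 0)
b3 stroke at J1  (common-f at J1 fixed by 0)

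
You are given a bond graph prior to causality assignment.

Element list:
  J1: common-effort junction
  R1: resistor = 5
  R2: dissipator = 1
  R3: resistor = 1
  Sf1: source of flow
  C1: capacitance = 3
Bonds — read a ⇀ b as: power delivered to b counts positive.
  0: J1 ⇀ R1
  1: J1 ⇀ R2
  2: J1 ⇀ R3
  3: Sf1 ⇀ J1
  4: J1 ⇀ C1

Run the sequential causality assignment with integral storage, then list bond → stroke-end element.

β3 stroke→Sf1  (source Sf1 imposes f)
β4 stroke→J1  (C1 outputs effort q/C1)
β0 stroke→R1  (J1: bond 4 brought effort, rest push out)
β1 stroke→R2  (J1 effort already set via bond 4)
β2 stroke→R3  (J1 effort already set via bond 4)

β0 |R1
β1 |R2
β2 |R3
β3 |Sf1
β4 |J1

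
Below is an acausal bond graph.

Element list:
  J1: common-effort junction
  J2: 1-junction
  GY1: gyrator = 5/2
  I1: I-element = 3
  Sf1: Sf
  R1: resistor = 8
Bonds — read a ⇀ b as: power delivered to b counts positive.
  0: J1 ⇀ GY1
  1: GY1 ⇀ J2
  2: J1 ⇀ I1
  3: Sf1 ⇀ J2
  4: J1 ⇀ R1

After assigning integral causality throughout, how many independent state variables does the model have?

1  (I1 all integral)

b3 stroke at Sf1  (Sf1: flow source, stroke at near end)
b1 stroke at J2  (J2 flow already set via bond 3)
b0 stroke at J1  (GY1: gyrator matches bond 1)
b2 stroke at I1  (J1 effort already set via bond 0)
b4 stroke at R1  (common-e at J1 fixed by 0)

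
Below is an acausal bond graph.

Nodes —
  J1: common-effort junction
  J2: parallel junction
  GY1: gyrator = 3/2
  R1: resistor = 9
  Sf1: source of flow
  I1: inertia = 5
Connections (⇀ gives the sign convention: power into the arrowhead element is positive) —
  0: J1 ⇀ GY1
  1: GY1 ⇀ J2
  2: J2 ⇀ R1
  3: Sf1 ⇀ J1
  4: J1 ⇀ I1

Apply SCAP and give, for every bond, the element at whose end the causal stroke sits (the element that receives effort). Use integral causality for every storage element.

bond 3 stroke→Sf1  (Sf1 (Sf) sets flow on bond)
bond 4 stroke→I1  (prefer integral on I1)
bond 0 stroke→J1  (J1: last free bond brings effort in)
bond 1 stroke→J2  (GY1 both-in/both-out from 0)
bond 2 stroke→R1  (J2: bond 1 brought effort, rest push out)

bond 0 →J1
bond 1 →J2
bond 2 →R1
bond 3 →Sf1
bond 4 →I1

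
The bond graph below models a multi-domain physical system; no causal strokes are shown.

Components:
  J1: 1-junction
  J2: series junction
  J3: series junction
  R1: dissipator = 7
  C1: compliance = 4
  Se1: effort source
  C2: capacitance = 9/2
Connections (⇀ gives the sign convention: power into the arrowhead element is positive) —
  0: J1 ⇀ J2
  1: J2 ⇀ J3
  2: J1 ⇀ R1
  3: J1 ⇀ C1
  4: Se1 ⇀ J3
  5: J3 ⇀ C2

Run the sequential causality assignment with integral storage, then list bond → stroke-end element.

β0 →J1
β1 →J2
β2 →R1
β3 →J1
β4 →J3
β5 →J3

bond 4 →J3  (source Se1 imposes e)
bond 3 →J1  (C1 outputs effort q/C1)
bond 5 →J3  (C2: C, integral causality)
bond 1 →J2  (J3 needs exactly one f-in)
bond 0 →J1  (only one flow-in slot at J2)
bond 2 →R1  (only one flow-in slot at J1)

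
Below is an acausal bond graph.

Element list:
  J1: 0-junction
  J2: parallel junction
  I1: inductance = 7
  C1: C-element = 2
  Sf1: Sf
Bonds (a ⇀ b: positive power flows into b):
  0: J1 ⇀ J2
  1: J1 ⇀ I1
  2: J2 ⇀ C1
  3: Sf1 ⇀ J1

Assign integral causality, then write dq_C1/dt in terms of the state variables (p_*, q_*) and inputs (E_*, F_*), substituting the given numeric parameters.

b3 →Sf1  (Sf1 fixes flow; stroke at Sf1)
b1 →I1  (I1 outputs flow p/I1)
b0 →J1  (J1 needs exactly one e-in)
b2 →J2  (J2: last free bond brings effort in)

dq_C1/dt = F_Sf1 - p_I1/7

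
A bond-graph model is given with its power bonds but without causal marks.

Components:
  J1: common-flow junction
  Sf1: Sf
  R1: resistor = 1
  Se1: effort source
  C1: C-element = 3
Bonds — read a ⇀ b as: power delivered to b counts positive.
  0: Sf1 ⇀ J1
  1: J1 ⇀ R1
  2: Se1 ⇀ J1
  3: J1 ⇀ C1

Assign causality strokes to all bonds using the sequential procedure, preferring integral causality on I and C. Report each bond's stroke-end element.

b0 stroke→Sf1
b1 stroke→J1
b2 stroke→J1
b3 stroke→J1

b0 stroke at Sf1  (Sf1: flow source, stroke at near end)
b2 stroke at J1  (Se1 (Se) sets effort on bond)
b1 stroke at J1  (1-jn J1 has f-setter on 0)
b3 stroke at J1  (1-jn J1 has f-setter on 0)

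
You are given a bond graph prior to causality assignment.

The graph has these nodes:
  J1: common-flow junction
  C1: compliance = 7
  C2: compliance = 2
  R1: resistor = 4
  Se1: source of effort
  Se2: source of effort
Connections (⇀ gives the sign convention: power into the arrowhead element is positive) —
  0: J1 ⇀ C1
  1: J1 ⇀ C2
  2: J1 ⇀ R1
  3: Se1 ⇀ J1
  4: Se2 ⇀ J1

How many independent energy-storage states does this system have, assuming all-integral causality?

bond 3 stroke at J1  (Se1 fixes effort; stroke away)
bond 4 stroke at J1  (Se2: effort source, stroke at far end)
bond 0 stroke at J1  (C1 integral (e out))
bond 1 stroke at J1  (C2 outputs effort q/C2)
bond 2 stroke at R1  (only one flow-in slot at J1)

2  (C1, C2 all integral)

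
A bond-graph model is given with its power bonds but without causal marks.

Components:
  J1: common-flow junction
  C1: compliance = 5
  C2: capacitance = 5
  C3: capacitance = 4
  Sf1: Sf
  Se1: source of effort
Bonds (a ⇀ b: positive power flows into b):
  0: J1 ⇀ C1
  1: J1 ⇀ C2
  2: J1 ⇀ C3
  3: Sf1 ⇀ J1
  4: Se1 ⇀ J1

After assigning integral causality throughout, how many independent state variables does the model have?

β3 →Sf1  (Sf1 fixes flow; stroke at Sf1)
β4 →J1  (Se1 fixes effort; stroke away)
β0 →J1  (J1 flow already set via bond 3)
β1 →J1  (J1: bond 3 brought flow, rest push out)
β2 →J1  (1-jn J1 has f-setter on 3)

3  (C1, C2, C3 all integral)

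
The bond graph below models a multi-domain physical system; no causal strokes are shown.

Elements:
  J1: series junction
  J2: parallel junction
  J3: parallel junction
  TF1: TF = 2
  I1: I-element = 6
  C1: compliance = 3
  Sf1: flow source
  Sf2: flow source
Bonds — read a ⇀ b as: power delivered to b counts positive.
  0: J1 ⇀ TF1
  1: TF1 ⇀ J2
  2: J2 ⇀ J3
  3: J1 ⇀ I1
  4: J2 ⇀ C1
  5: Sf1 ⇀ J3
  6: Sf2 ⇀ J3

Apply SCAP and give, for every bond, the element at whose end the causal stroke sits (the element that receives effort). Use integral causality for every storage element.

b0 |J1
b1 |TF1
b2 |J3
b3 |I1
b4 |J2
b5 |Sf1
b6 |Sf2

b5 →Sf1  (Sf1 (Sf) sets flow on bond)
b6 →Sf2  (Sf2 fixes flow; stroke at Sf2)
b2 →J3  (closing 0-jn rule on J3)
b3 →I1  (I1: I, integral causality)
b0 →J1  (J1 flow already set via bond 3)
b1 →TF1  (TF1: transformer flips bond 0)
b4 →J2  (only one effort-in slot at J2)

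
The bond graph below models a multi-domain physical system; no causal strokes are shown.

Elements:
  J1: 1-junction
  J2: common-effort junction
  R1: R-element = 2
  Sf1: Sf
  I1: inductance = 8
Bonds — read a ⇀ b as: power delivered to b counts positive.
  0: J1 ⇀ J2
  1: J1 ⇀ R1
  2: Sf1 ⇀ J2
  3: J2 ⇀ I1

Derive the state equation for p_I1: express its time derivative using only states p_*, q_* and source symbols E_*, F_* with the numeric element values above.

bond 2 →Sf1  (Sf1: flow source, stroke at near end)
bond 3 →I1  (I1: I, integral causality)
bond 0 →J2  (J2: last free bond brings effort in)
bond 1 →J1  (1-jn J1 has f-setter on 0)

dp_I1/dt = 2*F_Sf1 - p_I1/4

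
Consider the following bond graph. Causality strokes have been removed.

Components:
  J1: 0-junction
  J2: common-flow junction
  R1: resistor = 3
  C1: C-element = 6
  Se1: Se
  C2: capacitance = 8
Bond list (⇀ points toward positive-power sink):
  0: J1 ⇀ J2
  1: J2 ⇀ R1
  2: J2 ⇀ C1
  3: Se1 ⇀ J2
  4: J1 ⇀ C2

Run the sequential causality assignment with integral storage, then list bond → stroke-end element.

β3 stroke at J2  (Se1 (Se) sets effort on bond)
β2 stroke at J2  (C1: C, integral causality)
β4 stroke at J1  (C2 integral (e out))
β0 stroke at J2  (0-jn J1 has e-setter on 4)
β1 stroke at R1  (closing 1-jn rule on J2)

#0 stroke at J2
#1 stroke at R1
#2 stroke at J2
#3 stroke at J2
#4 stroke at J1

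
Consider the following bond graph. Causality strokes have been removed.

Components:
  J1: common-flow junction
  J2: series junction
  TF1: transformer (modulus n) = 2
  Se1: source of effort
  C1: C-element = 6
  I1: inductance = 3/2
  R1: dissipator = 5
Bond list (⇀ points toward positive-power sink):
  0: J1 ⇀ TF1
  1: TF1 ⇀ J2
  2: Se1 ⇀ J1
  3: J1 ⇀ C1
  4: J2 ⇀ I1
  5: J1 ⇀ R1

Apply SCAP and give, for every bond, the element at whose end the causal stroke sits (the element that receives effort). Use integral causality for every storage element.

β2 stroke at J1  (Se1 (Se) sets effort on bond)
β3 stroke at J1  (prefer integral on C1)
β4 stroke at I1  (I1 outputs flow p/I1)
β1 stroke at J2  (1-jn J2 has f-setter on 4)
β0 stroke at TF1  (TF TF1: opposite of bond 1)
β5 stroke at J1  (J1: bond 0 brought flow, rest push out)

bond 0 |TF1
bond 1 |J2
bond 2 |J1
bond 3 |J1
bond 4 |I1
bond 5 |J1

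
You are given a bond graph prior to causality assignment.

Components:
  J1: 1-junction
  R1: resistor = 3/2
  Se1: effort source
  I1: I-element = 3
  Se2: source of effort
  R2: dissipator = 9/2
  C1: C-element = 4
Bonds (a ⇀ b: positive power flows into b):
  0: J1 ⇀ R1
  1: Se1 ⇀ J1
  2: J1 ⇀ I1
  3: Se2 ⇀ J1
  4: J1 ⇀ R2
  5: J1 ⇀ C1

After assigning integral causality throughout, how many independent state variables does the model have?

β1 |J1  (Se1 fixes effort; stroke away)
β3 |J1  (Se2 fixes effort; stroke away)
β2 |I1  (I1: I, integral causality)
β0 |J1  (J1 flow already set via bond 2)
β4 |J1  (J1: bond 2 brought flow, rest push out)
β5 |J1  (common-f at J1 fixed by 2)

2  (C1, I1 all integral)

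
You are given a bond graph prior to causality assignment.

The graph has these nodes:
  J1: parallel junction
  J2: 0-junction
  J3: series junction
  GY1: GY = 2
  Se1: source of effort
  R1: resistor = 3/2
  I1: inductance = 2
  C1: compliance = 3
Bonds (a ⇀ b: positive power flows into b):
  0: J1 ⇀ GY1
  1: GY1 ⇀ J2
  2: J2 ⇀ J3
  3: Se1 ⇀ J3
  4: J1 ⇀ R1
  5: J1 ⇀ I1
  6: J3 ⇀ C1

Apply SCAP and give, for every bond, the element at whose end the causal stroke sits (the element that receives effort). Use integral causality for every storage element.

#0 stroke→GY1
#1 stroke→GY1
#2 stroke→J2
#3 stroke→J3
#4 stroke→J1
#5 stroke→I1
#6 stroke→J3

β3 stroke at J3  (Se1 fixes effort; stroke away)
β5 stroke at I1  (I1 integral (f out))
β6 stroke at J3  (C1: C, integral causality)
β2 stroke at J2  (J3 needs exactly one f-in)
β1 stroke at GY1  (0-jn J2 has e-setter on 2)
β0 stroke at GY1  (through GY1, causality inverts; strokes same side of GY1)
β4 stroke at J1  (closing 0-jn rule on J1)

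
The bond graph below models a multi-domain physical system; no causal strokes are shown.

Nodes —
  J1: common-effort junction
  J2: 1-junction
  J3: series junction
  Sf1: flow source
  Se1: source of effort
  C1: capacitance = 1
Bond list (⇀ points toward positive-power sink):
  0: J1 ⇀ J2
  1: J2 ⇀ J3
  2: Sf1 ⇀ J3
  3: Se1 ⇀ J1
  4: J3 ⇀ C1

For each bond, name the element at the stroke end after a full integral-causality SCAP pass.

#2 |Sf1  (Sf1 (Sf) sets flow on bond)
#3 |J1  (Se1: effort source, stroke at far end)
#0 |J2  (common-e at J1 fixed by 3)
#1 |J3  (closing 1-jn rule on J2)
#4 |J3  (J3: bond 2 brought flow, rest push out)

bond 0 |J2
bond 1 |J3
bond 2 |Sf1
bond 3 |J1
bond 4 |J3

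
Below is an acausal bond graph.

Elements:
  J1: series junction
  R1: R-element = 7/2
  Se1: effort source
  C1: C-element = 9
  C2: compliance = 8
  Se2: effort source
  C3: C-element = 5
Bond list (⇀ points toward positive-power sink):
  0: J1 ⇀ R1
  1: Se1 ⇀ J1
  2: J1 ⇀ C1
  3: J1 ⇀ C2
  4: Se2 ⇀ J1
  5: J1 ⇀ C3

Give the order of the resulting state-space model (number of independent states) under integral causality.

bond 1 stroke→J1  (source Se1 imposes e)
bond 4 stroke→J1  (Se2 fixes effort; stroke away)
bond 2 stroke→J1  (prefer integral on C1)
bond 3 stroke→J1  (C2 integral (e out))
bond 5 stroke→J1  (C3 outputs effort q/C3)
bond 0 stroke→R1  (closing 1-jn rule on J1)

3  (C1, C2, C3 all integral)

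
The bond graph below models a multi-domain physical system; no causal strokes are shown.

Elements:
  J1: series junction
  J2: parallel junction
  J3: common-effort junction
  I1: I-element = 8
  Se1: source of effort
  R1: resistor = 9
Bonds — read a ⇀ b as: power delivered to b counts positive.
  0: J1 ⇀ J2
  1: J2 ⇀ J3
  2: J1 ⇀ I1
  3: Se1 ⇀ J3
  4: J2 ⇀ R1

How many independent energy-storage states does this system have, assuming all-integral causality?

bond 3 stroke at J3  (Se1: effort source, stroke at far end)
bond 1 stroke at J2  (J3: bond 3 brought effort, rest push out)
bond 0 stroke at J1  (J2: bond 1 brought effort, rest push out)
bond 4 stroke at R1  (J2: bond 1 brought effort, rest push out)
bond 2 stroke at I1  (J1 needs exactly one f-in)

1  (I1 all integral)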